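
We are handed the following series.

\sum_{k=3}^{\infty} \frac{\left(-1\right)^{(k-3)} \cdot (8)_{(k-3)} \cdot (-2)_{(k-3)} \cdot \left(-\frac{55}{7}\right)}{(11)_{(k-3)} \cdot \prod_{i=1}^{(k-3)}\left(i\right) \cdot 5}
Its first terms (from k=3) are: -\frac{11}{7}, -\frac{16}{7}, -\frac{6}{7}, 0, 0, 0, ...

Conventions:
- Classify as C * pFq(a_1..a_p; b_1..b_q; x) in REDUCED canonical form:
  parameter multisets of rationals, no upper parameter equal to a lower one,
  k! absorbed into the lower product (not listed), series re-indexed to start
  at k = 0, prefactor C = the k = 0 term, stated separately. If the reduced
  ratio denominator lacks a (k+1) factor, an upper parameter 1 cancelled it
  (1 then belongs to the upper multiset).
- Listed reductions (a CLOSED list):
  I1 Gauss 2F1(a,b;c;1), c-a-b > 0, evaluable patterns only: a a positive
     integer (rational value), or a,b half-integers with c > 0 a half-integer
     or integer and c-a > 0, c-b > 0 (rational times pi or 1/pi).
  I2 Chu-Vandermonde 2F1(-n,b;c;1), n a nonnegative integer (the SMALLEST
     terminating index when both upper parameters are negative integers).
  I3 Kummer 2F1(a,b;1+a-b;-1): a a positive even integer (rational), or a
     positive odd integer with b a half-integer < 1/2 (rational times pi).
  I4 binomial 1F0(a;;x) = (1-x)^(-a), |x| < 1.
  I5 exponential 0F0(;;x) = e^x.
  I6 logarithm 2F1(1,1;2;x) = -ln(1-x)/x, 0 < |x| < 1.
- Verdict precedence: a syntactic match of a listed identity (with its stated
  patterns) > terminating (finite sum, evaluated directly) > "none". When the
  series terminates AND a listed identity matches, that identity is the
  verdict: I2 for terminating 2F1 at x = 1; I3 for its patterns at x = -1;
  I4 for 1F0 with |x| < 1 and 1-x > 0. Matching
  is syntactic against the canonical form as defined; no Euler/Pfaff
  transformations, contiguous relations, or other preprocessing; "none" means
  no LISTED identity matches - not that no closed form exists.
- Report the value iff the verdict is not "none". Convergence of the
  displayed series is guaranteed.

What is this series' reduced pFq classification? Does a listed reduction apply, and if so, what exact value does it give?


The series (x = -1) is 2F1: upper {-2, 8}, lower {11}, prefactor -\frac{11}{7}. Verdict: Kummer's theorem (I3) applies (x = -1; c = 11 equals 1+a-b for upper {-2, 8}: listed pattern). Sum: -\frac{33}{7}.

The tell: with t_0 = -\frac{11}{7}, the constant factors (prefactor -11/7) combine into one prefactor.
Adjacent-term ratio: r(k) = -1 * (k-2) (k+8) / [(k+11) (k+1)] - poly over poly, x = -1 from leading terms; C = -\frac{11}{7} at k = 0.


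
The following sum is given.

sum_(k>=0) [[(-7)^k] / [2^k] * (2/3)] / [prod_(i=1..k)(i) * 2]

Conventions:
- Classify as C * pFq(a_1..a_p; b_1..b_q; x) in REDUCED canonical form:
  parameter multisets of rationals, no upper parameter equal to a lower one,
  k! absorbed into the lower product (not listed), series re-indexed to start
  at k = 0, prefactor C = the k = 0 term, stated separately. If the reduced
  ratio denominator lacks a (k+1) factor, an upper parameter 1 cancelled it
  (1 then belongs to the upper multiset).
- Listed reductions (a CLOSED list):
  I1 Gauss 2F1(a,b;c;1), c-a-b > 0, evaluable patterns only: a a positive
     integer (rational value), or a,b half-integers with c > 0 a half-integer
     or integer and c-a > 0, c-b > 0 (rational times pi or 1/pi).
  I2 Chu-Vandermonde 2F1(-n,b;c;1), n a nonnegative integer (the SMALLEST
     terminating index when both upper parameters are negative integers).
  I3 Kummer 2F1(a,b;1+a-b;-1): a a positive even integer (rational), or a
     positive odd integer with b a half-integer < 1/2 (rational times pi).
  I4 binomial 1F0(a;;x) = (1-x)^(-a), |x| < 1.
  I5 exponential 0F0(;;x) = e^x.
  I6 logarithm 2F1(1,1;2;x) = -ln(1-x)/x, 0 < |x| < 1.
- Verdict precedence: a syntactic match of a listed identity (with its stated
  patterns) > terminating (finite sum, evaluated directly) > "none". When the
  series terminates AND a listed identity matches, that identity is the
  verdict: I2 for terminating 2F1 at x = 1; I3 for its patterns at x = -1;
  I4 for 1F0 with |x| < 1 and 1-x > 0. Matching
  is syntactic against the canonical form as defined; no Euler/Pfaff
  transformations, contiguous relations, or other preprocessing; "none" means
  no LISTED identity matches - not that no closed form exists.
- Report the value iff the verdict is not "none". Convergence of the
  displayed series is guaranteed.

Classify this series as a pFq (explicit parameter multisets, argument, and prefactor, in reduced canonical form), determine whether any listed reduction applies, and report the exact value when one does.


Reduced: x = -7/2, 0F0, upper = {-}, lower = {-}, C = 1/3. Verdict: the I5 exponential reduction applies (the 0F0 exponential series at x = -7/2). Sum: (1/3) * e^(-7/2).

Structural cue: with t_0 = 1/3, the constant factors (C = 1/3, x = -7/2) combine into one prefactor.
Step ratio: r(k) = (-7/2) * 1 / [(k+1)] - rational in k. x = (-7/2); t_0 = 1/3; negate the roots.


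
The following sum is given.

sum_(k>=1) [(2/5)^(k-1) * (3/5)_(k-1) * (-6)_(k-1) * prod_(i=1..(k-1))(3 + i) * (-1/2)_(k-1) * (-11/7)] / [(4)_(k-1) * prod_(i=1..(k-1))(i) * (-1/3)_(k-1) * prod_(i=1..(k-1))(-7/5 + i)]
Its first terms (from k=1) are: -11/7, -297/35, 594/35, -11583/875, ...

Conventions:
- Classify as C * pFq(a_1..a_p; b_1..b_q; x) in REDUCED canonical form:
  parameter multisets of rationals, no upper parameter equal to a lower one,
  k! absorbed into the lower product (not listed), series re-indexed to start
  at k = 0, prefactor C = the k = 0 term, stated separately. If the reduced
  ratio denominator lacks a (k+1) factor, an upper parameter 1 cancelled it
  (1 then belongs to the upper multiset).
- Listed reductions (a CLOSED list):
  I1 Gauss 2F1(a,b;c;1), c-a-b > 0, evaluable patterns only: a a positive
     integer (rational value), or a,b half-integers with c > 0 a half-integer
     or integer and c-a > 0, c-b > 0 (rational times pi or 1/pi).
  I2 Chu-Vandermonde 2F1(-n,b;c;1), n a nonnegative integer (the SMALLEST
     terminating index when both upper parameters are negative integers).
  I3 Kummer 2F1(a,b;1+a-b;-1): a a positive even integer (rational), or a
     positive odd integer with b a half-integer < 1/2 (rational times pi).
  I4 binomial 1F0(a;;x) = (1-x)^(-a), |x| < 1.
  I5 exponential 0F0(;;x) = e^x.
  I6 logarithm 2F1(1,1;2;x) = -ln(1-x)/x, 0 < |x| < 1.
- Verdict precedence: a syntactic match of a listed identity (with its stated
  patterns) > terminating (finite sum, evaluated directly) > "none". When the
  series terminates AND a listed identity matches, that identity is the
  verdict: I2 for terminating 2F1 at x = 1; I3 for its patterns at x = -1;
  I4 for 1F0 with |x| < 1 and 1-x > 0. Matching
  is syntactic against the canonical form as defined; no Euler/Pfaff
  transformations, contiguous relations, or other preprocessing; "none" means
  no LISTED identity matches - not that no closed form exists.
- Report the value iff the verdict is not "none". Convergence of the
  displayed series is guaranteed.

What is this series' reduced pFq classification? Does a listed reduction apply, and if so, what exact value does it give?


Prefactor -11/7, argument 2/5: 3F2 with upper {-6, -1/2, 3/5} over lower {-2/5, -1/3}. Verdict: terminating. With -6 upstairs the series is a 7-term polynomial sum; evaluated term by term. Value: -3667379/1750000.

Structural cue: with t_0 = -11/7, the running product (C = -11/7, x = 2/5) telescopes to a rising factorial.
Ratio: r(k) = (2/5) * (k-6) (k-1/2) (k+3/5) / [(k-2/5) (k-1/3) (k+1)] - rational in k. x = (2/5); t_0 = -11/7; negate the roots.


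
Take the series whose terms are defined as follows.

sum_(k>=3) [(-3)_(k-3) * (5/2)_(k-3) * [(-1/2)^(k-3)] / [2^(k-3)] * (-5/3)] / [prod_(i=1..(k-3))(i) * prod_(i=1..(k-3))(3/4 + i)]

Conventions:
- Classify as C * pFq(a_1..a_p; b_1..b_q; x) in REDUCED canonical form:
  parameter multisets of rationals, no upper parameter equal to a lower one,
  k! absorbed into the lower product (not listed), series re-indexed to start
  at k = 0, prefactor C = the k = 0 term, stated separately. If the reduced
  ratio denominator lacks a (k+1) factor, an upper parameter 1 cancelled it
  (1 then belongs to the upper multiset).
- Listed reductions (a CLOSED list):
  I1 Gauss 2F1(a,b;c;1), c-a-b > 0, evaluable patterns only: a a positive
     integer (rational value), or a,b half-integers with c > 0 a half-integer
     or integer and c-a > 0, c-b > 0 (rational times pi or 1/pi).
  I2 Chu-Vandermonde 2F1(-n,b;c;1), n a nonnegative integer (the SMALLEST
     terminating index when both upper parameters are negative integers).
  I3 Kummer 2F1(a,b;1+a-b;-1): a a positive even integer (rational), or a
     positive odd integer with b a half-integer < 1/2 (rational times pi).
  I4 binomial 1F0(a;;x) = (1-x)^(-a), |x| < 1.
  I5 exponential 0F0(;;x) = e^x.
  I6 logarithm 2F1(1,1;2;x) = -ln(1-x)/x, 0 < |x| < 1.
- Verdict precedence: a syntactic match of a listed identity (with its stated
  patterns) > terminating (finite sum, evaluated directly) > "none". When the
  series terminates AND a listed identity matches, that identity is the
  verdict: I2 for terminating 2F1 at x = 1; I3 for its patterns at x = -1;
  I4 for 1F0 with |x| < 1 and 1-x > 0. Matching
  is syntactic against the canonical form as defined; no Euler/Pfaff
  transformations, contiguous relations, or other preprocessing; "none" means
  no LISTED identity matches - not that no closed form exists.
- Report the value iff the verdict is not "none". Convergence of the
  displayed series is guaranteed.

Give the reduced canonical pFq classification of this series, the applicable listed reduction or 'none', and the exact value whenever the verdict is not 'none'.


At argument -1/4: a 2F1 with upper {-3, 5/2}, lower {7/4}, scaled by C = -5/3. Verdict: terminating at k = 3: the factor (-3)_k kills every later term; summing the 4 survivors is exact. Sum: -685/168.

Structural cue: from the first term -5/3: the product of the first k integers (C = -5/3, x = -1/4) is k!.
Adjacent-term ratio: r(k) = (-1/4) * (k-3) (k+5/2) / [(k+7/4) (k+1)] - rational in k. x = (-1/4); t_0 = -5/3; negate the roots.


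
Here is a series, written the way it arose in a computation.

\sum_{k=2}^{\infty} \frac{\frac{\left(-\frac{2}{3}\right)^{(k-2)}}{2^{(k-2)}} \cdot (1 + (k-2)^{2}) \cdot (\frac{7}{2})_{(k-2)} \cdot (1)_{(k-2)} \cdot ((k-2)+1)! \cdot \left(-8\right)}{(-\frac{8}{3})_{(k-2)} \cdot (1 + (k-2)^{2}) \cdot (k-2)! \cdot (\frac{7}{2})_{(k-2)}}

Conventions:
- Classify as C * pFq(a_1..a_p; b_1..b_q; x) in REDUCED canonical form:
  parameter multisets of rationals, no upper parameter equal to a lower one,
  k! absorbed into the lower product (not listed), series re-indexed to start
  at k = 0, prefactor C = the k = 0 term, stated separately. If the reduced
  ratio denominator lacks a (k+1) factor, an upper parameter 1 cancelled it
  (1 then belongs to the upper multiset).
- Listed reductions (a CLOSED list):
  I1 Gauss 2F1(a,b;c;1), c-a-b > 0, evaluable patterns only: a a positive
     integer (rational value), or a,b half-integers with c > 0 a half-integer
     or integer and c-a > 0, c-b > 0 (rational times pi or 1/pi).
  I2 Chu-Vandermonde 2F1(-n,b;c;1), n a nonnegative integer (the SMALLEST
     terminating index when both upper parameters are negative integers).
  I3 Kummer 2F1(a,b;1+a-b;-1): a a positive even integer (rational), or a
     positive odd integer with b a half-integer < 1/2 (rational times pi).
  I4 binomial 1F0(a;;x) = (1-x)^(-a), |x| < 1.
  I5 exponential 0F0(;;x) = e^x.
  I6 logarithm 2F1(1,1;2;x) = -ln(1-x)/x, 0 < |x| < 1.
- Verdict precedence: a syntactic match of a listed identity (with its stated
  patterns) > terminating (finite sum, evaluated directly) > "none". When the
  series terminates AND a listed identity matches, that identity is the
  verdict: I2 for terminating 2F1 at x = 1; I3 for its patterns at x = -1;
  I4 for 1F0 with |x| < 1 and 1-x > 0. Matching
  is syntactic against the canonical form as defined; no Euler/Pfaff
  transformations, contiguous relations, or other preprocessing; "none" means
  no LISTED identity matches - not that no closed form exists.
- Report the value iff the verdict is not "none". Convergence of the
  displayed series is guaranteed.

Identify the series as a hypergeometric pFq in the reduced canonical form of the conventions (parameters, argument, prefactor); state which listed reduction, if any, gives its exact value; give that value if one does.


At argument -\frac{1}{3}: a 2F1 with upper {1, 2}, lower {-\frac{8}{3}}, scaled by C = -8. Verdict: none - this 2F1 at x = -\frac{1}{3} matches no listed pattern, and upper {1, 2} holds no stopper.

Structural cue: from the first term -8: the factor k^2 + 1 cancels (top and bottom), leaving C = -8, x = -1/3.
Consecutive-term ratio: r(k) = -\frac{1}{3} * (k+1) (k+2) / [(k-\frac{8}{3}) (k+1)] - rational in k, leading ratio -\frac{1}{3}; with t_0 = -8, classification follows.


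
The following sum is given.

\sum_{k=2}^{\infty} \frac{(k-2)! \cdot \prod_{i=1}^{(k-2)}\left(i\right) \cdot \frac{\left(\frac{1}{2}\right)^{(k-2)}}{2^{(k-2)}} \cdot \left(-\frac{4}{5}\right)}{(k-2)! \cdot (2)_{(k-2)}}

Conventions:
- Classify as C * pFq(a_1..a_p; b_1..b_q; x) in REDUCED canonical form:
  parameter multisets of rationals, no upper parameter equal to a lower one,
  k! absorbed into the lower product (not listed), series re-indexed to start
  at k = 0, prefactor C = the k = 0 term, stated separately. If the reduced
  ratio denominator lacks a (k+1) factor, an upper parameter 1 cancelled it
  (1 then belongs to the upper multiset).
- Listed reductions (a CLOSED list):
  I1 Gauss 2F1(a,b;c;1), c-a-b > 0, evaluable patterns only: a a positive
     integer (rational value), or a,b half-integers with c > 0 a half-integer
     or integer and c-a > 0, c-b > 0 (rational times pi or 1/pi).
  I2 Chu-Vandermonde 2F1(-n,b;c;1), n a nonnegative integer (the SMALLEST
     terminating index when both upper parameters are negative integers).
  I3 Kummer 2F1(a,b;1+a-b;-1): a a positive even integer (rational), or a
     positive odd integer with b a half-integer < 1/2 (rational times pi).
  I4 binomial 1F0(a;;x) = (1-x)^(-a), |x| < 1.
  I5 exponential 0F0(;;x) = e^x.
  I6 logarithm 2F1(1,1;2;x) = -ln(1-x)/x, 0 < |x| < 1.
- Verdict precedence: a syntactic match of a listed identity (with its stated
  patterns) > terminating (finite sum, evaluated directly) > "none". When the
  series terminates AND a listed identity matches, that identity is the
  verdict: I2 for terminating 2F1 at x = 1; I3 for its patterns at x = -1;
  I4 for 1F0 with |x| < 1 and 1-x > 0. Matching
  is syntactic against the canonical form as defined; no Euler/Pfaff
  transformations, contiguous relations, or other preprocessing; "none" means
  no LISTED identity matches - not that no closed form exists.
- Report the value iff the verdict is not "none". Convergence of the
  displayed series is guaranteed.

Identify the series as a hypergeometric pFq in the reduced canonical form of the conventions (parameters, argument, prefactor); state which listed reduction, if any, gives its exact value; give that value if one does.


The series (x = \frac{1}{4}) is 2F1: upper {1, 1}, lower {2}, prefactor -\frac{4}{5}. Verdict (x = \frac{1}{4}): the I6 logarithm reduction applies (the logarithm: parameters (1,1;2), x = \frac{1}{4}). Exact value: \frac{16}{5} \cdot \ln\left(\frac{3}{4}\right).

The tell: t_0 = -\frac{4}{5} here, and the factorial ratio (C = -4/5, x = 1/4) (k+a-1)!/(a-1)! is a rising factorial (a)_k.
Ratio: r(k) = \frac{1}{4} * (k+1) (k+1) / [(k+2) (k+1)] - poly over poly, x = \frac{1}{4} from leading terms; C = -\frac{4}{5} at k = 0.


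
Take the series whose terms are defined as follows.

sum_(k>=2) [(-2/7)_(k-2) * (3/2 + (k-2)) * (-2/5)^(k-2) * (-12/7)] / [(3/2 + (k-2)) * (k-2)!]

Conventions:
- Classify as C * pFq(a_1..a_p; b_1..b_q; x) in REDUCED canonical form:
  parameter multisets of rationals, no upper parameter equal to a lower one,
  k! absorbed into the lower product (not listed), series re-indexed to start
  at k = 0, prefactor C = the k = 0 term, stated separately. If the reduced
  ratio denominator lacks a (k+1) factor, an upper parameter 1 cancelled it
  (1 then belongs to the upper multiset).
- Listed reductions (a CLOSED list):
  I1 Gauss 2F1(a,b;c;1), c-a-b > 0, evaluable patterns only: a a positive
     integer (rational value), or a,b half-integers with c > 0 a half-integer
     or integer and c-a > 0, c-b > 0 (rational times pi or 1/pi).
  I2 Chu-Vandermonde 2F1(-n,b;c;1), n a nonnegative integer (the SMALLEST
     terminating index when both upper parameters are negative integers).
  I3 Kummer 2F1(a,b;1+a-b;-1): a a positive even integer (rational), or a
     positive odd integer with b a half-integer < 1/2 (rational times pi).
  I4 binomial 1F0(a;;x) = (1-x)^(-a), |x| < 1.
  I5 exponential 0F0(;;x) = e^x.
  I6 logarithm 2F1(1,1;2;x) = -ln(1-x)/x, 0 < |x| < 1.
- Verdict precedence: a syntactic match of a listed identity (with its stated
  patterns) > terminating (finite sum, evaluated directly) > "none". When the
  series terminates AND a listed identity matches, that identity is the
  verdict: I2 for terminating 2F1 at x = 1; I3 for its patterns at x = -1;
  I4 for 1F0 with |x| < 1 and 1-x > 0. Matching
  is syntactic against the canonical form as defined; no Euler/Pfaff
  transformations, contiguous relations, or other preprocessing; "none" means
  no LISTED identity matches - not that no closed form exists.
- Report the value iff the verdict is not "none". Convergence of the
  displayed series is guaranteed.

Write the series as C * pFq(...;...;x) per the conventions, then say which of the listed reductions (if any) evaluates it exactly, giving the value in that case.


With C = -12/7: the canonical form is 1F0(-2/7; -; -2/5). Verdict: this is the I4 binomial reduction (the 1F0 binomial series: exponent 2/7, x = -2/5). Hence: (-12/7) * (7/5)^(2/7).

First insight: t_0 being -12/7, the factor k + 3/2 cancels (top and bottom), leaving C = -12/7, x = -2/5.
Ratio: r(k) = (-2/5) * (k-2/7) / [(k+1)] - rational in k, leading ratio (-2/5); with t_0 = -12/7, classification follows.


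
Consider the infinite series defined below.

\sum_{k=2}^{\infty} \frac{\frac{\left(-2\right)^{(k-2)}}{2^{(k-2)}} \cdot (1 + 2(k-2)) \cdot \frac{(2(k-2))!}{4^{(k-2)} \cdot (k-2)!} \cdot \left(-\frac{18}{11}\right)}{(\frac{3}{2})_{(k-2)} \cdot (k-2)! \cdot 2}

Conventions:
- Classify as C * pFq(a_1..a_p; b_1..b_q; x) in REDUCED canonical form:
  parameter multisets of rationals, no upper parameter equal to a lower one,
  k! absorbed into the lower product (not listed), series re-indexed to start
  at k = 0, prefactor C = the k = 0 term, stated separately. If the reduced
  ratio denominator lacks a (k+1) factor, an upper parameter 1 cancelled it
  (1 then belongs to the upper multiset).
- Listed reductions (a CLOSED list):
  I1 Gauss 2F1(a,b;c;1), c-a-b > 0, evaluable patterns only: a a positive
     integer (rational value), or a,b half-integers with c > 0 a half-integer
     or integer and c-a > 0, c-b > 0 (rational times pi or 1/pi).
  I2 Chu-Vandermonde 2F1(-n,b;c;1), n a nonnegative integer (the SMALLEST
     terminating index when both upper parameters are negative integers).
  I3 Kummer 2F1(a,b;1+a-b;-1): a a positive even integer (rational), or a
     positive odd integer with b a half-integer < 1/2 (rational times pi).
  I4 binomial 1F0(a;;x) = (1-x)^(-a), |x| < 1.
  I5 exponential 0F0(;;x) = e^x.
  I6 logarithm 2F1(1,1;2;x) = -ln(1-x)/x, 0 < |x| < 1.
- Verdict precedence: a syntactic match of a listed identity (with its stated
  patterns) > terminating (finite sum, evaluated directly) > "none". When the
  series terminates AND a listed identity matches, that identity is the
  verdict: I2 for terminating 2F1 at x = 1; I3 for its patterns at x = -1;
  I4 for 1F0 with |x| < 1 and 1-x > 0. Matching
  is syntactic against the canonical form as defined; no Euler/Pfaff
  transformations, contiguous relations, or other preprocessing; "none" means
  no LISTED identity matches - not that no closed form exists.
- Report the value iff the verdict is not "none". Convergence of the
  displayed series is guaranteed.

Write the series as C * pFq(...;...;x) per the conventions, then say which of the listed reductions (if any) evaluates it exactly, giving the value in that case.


This is -\frac{9}{11} * 0F0(-; -; -1) in reduced canonical form. Verdict at x = -1: the exponential series (I5) matches (the 0F0 exponential series at x = -1). Hence: \left(-\frac{9}{11}\right) \cdot e^{-1}.

Key step: t_0 being -\frac{9}{11}, the (2k+1) factor (C = -9/11, x = -1) shifts (1/2)_k to (3/2)_k.
Adjacent-term ratio: r(k) = -1 * 1 / [(k+1)] ; factor over Q: parameters, x = -1, and C = -\frac{9}{11}.


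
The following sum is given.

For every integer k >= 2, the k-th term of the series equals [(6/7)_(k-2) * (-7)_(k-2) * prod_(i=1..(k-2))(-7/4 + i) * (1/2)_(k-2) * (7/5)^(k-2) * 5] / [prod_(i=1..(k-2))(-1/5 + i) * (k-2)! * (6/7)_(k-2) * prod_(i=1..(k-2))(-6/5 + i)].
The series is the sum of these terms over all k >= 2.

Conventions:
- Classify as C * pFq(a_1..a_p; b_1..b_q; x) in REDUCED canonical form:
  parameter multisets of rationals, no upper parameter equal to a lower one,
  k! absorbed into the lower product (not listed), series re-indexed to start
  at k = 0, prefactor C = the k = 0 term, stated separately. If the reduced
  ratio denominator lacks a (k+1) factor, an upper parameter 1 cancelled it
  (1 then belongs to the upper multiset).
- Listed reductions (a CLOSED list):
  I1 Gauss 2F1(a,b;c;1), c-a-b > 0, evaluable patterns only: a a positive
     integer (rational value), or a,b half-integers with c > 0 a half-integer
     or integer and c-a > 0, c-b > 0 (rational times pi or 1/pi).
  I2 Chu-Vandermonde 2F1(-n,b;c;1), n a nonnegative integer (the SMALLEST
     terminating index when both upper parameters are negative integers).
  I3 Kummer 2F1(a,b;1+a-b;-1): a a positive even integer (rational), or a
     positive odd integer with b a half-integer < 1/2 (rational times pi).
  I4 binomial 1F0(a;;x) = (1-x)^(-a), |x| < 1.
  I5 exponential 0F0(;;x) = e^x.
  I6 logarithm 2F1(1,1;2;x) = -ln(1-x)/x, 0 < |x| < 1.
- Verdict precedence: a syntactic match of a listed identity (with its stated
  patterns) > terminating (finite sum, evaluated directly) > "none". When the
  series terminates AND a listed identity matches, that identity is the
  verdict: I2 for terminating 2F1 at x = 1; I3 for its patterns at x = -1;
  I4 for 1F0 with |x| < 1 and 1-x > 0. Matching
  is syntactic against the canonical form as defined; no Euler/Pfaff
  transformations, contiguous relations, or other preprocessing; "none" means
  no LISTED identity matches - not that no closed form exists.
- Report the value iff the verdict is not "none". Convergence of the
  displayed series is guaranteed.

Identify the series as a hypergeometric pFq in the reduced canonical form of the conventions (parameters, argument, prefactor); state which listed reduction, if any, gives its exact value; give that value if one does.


x = 7/5 here; the reduced form reads 3F2, upper {-7, -3/4, 1/2}, lower {-1/5, 4/5}, C = 5. Verdict: terminating - the sum ends at index 7 because -7 is a negative integer; exact evaluation follows. Hence: -2975675901809570495/46942429177184256.

Key step: x = (7/5) and the lower running product (prefactor 5) is a rising factorial.
Consecutive-term ratio: r(k) = (7/5) * (k-7) (k-3/4) (k+1/2) / [(k-1/5) (k+4/5) (k+1)] ; factor over Q: parameters, x = (7/5), and C = 5.


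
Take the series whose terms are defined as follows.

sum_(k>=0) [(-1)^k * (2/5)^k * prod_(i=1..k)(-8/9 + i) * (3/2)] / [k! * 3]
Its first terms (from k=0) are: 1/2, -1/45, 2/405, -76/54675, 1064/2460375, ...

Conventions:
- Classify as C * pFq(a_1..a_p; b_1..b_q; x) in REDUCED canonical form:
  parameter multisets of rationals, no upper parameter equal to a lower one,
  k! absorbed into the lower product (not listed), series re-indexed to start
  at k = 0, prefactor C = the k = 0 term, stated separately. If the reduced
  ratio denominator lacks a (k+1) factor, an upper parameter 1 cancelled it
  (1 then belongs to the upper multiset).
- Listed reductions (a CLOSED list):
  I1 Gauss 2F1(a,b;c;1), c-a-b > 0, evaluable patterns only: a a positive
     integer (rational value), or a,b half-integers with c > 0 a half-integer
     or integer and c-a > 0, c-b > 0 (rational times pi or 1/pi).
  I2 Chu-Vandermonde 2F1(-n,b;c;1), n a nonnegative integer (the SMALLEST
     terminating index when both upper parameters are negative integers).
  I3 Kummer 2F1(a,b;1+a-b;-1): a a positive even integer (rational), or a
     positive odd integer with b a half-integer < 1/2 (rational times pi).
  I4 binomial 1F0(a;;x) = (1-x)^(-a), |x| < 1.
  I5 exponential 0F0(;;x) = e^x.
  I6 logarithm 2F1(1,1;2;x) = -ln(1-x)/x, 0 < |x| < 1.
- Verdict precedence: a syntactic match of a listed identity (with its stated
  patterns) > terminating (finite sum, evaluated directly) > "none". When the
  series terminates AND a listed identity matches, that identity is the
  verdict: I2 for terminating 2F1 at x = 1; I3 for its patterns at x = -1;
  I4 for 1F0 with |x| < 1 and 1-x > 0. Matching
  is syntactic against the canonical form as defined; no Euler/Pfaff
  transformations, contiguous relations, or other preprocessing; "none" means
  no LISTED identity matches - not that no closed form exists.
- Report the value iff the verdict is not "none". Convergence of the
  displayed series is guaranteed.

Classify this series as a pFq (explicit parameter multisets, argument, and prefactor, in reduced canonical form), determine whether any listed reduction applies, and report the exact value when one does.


At argument -2/5: a 1F0 with upper {1/9}, lower {-}, scaled by C = 1/2. Verdict: the binomial series (I4) fires (the 1F0 binomial series: exponent -1/9, x = -2/5). Hence: (1/2) * (7/5)^(-1/9).

Key step: t_0 being 1/2, the (-1)^k factor (C = 1/2) folds into the argument's sign.
Step ratio: r(k) = (-2/5) * (k+1/9) / [(k+1)] - rational in k, leading ratio (-2/5); with t_0 = 1/2, classification follows.


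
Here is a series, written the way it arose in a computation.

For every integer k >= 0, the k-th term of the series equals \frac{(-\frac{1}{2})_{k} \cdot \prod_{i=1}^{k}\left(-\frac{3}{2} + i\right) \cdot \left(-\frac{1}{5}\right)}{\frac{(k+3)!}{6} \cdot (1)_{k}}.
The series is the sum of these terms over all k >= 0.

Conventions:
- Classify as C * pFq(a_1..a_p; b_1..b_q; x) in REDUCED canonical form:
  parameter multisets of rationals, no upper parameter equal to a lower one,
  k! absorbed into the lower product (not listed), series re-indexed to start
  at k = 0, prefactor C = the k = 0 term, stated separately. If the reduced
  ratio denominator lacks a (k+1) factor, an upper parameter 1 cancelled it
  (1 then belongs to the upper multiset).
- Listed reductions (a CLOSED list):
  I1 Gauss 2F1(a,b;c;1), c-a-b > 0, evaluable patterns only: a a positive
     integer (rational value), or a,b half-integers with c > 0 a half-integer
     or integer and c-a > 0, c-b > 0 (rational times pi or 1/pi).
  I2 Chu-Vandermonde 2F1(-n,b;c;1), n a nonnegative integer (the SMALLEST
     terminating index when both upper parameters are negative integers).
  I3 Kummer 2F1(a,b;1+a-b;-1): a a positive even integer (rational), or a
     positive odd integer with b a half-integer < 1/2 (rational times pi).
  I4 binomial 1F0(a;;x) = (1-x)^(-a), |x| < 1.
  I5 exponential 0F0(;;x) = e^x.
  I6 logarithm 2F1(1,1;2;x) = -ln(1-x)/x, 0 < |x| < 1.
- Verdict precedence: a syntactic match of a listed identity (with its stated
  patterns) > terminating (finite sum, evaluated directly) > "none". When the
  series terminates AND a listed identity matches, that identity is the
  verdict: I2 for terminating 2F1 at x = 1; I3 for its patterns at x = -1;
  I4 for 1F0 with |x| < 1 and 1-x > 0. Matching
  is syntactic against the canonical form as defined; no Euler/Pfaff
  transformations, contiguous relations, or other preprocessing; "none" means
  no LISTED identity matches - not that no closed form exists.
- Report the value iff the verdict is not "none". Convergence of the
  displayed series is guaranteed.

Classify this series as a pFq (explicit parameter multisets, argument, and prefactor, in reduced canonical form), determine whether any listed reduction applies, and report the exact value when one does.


The tell: t_0 = -\frac{1}{5} here, and the running product (C = -1/5) telescopes to a rising factorial.
Adjacent-term ratio: r(k) = 1 * (k-\frac{1}{2}) (k-\frac{1}{2}) / [(k+4) (k+1)] ; factor over Q: parameters, x = 1, and C = -\frac{1}{5}.

The series (x = 1) is 2F1: upper {-\frac{1}{2}, -\frac{1}{2}}, lower {4}, prefactor -\frac{1}{5}. Verdict: the half-integer Gauss pattern (I1) matches (x = 1; upper {-\frac{1}{2}, -\frac{1}{2}} half-integers, c = 4 in the evaluable pattern). Sum: \left(-\frac{4096}{6125}\right) / \pi.


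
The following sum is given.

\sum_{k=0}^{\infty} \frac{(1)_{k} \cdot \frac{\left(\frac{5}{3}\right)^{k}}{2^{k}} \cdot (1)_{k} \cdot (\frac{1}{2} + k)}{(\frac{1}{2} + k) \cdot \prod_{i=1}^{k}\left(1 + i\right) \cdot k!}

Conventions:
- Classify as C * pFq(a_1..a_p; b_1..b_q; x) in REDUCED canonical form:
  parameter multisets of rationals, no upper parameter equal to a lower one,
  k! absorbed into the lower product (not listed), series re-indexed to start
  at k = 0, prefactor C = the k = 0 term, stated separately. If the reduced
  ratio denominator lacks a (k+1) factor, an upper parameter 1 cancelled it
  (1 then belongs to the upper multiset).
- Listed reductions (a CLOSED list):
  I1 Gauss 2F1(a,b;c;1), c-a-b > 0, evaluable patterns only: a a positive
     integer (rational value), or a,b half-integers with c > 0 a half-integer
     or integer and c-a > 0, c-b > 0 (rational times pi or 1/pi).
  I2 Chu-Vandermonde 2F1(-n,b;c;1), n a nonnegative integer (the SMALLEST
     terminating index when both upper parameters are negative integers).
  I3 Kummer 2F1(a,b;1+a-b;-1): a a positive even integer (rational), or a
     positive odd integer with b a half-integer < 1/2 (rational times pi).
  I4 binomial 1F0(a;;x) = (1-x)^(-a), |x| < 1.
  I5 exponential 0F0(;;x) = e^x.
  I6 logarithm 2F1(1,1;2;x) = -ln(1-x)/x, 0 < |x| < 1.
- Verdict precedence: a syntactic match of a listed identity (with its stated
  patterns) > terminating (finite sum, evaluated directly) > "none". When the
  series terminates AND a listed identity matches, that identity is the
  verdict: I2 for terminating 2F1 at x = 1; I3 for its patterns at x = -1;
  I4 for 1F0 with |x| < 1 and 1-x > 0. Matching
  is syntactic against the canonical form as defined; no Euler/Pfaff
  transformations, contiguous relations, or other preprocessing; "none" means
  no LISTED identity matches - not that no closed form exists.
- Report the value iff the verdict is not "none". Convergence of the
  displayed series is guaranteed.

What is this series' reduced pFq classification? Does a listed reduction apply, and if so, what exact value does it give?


This is 1 * 2F1(1, 1; 2; \frac{5}{6}) in reduced canonical form. Verdict at x = \frac{5}{6}: the logarithmic series (I6) matches (the logarithm: parameters (1,1;2), x = \frac{5}{6}). Its exact value is \left(-\frac{6}{5}\right) \cdot \ln\left(\frac{1}{6}\right).

Key observation: t_0 being 1, the lower running product (prefactor 1) is a rising factorial.
Ratio: r(k) = \frac{5}{6} * (k+1) (k+1) / [(k+2) (k+1)] - poly over poly, x = \frac{5}{6} from leading terms; C = 1 at k = 0.


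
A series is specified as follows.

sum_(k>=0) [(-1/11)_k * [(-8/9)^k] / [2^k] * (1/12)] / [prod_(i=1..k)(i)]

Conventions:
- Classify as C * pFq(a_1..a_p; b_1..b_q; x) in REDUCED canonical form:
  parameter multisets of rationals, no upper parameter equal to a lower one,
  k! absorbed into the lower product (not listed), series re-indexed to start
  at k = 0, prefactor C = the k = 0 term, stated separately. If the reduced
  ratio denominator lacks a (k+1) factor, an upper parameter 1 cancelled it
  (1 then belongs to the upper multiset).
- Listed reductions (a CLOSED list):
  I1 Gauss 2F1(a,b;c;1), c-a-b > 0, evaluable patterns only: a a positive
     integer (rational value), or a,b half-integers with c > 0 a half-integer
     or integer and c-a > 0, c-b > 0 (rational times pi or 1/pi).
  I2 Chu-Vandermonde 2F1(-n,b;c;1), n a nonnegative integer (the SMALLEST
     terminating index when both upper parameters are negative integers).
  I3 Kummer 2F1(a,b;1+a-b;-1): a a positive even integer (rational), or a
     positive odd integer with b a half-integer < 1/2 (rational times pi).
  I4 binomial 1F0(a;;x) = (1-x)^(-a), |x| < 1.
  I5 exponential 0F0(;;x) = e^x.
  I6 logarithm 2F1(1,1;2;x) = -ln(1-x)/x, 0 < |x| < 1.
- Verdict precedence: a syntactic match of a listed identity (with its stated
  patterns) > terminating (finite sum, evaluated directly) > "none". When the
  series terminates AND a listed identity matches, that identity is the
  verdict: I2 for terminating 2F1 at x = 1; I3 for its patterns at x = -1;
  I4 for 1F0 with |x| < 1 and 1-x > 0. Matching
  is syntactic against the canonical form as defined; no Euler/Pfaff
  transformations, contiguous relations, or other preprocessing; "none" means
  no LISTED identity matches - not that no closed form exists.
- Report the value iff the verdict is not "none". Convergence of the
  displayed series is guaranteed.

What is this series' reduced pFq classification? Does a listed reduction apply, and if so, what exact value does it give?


This is 1/12 * 1F0(-1/11; -; -4/9) in reduced canonical form. Verdict: the I4 binomial reduction applies (the 1F0 binomial series: exponent 1/11, x = -4/9). Exact value: (1/12) * (13/9)^(1/11).

The tell: x = (-4/9) and the two k-th powers (prefactor 1/12) combine into one argument.
Adjacent-term ratio: r(k) = (-4/9) * (k-1/11) / [(k+1)] - rational in k, leading ratio (-4/9); with t_0 = 1/12, classification follows.


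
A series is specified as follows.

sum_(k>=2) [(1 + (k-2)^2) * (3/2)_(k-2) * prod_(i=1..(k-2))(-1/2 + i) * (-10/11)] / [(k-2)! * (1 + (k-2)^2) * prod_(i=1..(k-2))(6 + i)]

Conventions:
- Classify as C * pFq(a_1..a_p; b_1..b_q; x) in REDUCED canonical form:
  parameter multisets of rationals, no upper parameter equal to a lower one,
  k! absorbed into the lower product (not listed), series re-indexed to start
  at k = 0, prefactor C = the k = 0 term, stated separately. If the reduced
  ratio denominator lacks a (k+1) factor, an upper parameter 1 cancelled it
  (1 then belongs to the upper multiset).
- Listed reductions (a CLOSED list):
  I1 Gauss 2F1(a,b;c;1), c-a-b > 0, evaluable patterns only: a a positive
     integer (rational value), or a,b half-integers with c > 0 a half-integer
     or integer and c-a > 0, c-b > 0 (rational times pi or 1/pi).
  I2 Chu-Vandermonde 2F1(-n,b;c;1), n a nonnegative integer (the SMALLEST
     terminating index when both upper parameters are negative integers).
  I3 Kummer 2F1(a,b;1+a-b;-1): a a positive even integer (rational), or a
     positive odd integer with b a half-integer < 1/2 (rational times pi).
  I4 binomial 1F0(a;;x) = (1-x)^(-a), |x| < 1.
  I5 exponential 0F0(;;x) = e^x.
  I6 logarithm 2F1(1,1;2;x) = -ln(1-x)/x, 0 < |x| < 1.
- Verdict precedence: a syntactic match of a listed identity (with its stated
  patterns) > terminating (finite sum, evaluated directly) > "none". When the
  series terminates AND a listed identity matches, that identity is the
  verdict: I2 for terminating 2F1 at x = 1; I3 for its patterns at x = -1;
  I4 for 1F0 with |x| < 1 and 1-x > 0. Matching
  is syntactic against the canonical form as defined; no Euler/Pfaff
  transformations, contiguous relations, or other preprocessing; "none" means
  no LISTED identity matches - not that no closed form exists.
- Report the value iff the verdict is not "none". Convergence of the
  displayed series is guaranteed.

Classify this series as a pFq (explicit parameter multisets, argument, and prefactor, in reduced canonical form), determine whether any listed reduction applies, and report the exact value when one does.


Reduced: x = 1, 2F1, upper = {1/2, 3/2}, lower = {7}, C = -10/11. Verdict at x = 1: the half-integer Gauss pattern (I1) matches (x = 1; upper {1/2, 3/2} half-integers, c = 7 in the evaluable pattern). Exact value: (-524288/160083) / pi.

First insight: t_0 = -10/11 here, and the lower running product (C = -10/11) is a rising factorial.
Term ratio: r(k) = 1 * (k+1/2) (k+3/2) / [(k+7) (k+1)] - poly over poly, x = 1 from leading terms; C = -10/11 at k = 0.


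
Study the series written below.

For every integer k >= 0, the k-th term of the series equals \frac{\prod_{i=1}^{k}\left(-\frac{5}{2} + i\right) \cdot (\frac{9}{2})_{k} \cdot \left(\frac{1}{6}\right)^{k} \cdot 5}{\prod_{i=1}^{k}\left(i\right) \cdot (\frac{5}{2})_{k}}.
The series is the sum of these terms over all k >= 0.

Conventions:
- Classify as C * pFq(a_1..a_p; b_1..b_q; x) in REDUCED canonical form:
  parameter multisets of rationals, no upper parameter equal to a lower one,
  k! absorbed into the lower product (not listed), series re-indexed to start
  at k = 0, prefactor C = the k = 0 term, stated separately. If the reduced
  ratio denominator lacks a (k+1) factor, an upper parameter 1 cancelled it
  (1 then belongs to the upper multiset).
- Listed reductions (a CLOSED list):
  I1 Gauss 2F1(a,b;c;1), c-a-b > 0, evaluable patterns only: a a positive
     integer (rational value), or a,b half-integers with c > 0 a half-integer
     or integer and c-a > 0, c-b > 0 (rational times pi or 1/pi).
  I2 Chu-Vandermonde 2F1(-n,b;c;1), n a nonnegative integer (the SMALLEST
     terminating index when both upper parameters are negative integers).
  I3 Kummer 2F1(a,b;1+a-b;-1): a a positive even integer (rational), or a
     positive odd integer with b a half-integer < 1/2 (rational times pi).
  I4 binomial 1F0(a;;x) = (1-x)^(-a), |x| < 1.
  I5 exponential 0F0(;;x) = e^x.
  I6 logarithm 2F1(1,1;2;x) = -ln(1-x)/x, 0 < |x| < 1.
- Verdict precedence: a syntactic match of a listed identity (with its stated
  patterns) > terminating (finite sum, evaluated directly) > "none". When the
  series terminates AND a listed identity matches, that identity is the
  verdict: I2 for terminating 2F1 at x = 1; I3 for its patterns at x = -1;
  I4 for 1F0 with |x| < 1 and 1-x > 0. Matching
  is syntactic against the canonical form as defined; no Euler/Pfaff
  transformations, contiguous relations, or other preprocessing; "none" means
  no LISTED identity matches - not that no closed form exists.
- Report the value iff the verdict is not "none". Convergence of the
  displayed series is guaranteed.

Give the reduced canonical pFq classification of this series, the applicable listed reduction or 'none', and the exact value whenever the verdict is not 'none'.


This is 5 * 2F1(-\frac{3}{2}, \frac{9}{2}; \frac{5}{2}; \frac{1}{6}) in reduced canonical form. Verdict: none - at argument \frac{1}{6} the multisets {-\frac{3}{2}, \frac{9}{2}} ; {\frac{5}{2}} match no listed identity.

Key observation: t_0 being 5, the product of the first k integers (C = 5, x = 1/6) is k!.
Ratio: r(k) = \frac{1}{6} * (k-\frac{3}{2}) (k+\frac{9}{2}) / [(k+\frac{5}{2}) (k+1)] ; factor over Q: parameters, x = \frac{1}{6}, and C = 5.


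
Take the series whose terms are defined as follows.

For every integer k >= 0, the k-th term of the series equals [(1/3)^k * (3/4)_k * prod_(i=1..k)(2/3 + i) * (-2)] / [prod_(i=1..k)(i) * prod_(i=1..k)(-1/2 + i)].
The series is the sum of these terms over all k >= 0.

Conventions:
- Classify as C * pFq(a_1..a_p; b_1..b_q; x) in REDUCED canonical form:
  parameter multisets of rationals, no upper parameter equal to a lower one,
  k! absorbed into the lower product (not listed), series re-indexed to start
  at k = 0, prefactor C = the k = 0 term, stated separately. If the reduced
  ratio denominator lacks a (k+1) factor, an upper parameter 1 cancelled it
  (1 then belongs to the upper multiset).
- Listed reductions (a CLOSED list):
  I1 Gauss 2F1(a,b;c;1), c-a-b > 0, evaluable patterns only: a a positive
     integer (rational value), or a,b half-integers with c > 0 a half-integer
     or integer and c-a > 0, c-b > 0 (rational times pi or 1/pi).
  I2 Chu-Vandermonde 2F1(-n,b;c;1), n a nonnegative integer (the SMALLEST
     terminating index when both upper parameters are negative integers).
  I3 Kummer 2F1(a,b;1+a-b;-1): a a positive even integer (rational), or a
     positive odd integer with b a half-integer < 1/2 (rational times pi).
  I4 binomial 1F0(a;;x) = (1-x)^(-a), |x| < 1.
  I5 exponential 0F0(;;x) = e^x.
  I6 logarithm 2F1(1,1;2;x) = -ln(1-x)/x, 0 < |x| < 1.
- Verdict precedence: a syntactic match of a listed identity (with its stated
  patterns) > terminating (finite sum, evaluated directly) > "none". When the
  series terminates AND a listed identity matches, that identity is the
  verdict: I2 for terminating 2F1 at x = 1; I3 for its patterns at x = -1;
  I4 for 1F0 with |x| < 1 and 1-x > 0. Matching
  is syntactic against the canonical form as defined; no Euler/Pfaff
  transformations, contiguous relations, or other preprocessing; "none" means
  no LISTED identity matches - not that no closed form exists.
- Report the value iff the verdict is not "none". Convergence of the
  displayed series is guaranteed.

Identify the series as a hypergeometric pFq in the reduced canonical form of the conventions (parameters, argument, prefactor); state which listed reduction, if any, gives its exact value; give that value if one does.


Canonical form: C = -2 times 2F1 with upper {3/4, 5/3}, lower {1/2}, x = 1/3. Verdict: none - this 2F1 at x = 1/3 matches no listed pattern, and upper {3/4, 5/3} holds no stopper.

Key observation: t_0 = -2 here, and the running product (C = -2) telescopes to a rising factorial.
Term ratio: r(k) = (1/3) * (k+3/4) (k+5/3) / [(k+1/2) (k+1)] - rational; roots negated = parameters, x = (1/3), C = -2.
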